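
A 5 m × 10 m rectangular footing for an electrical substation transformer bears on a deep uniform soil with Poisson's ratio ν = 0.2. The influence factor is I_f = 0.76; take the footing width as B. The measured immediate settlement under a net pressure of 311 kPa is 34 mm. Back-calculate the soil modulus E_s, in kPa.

E_s ≈ 33400 kPa

S_e = q·B·(1−ν²)/E_s · I_f  ⇒  E_s = q·B·(1−ν²)·I_f / S_e.
E_s = 311 × 5 × 0.96 × 0.76 / 0.034 = 33370 kPa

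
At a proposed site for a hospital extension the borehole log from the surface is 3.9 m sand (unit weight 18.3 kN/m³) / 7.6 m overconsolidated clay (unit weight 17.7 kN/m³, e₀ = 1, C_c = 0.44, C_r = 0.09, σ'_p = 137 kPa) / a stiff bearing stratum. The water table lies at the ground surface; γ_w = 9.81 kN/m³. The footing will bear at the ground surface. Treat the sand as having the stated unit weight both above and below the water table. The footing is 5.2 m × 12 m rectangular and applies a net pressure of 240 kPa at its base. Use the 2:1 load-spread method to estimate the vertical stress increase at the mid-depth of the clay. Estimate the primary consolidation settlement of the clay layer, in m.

Mid-depth of clay below the ground surface: z = 3.9 + 7.6/2 = 7.7 m.
Total vertical stress at mid-clay: σ_v = 18.3×3.9 + 17.7×3.8 = 138.63 kPa.
Pore pressure: u = 9.81×(7.7 − 0) = 75.537 kPa.
Initial effective stress: σ'_0 = σ_v − u = 138.63 − 75.537 = 63.093 kPa.
Stress increase at mid-clay by the 2:1 spreading method:
Δσ = qBL/((B+z)(L+z)) = 240×5.2×12/((5.2+7.7)(12+7.7)) = 58.93 kPa
Final effective stress: σ'_f = 63.093 + 58.93 = 122.02 kPa.
σ'_f = 122.02 ≤ σ'_p = 137 kPa, so the clay remains overconsolidated and only the recompression index applies:
S_c = C_r·H/(1+e₀)·log₁₀(σ'_f/σ'_0) = 0.09×7.6/2×log₁₀(122.02/63.093)
    = 0.342 × 0.28645 = 0.09797 m

S_c ≈ 0.098 m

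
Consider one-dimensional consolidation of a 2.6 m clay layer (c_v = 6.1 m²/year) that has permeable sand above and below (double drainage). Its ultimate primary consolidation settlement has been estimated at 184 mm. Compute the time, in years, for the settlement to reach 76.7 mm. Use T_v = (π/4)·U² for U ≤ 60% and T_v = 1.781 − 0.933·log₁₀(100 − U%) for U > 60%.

Drainage path length: H_d = H/2 = 1.3 m (double drainage).
U = S(t)/S_ult = 76.7/184 = 0.4168.
U ≤ 60%: T_v = (π/4)·U² = (π/4)×0.41685² = 0.13647.
t = T_v·H_d²/c_v = 0.13647×1.3²/6.1 = 0.03781 years.

t ≈ 0.0378 years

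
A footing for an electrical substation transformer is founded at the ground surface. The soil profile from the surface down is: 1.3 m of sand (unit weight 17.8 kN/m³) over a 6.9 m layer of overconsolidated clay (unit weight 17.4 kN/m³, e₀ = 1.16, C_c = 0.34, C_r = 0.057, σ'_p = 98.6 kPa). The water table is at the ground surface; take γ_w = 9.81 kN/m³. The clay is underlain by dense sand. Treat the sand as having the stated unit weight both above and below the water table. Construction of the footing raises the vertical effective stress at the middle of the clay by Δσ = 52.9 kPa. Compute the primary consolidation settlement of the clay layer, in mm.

Mid-depth of clay below the ground surface: z = 1.3 + 6.9/2 = 4.75 m.
Total vertical stress at mid-clay: σ_v = 17.8×1.3 + 17.4×3.45 = 83.17 kPa.
Pore pressure: u = 9.81×(4.75 − 0) = 46.598 kPa.
Initial effective stress: σ'_0 = σ_v − u = 83.17 − 46.598 = 36.572 kPa.
Final effective stress: σ'_f = 36.572 + 52.9 = 89.472 kPa.
σ'_f = 89.472 ≤ σ'_p = 98.6 kPa, so the clay remains overconsolidated and only the recompression index applies:
S_c = C_r·H/(1+e₀)·log₁₀(σ'_f/σ'_0) = 0.057×6.9/2.16×log₁₀(89.472/36.572)
    = 0.18208 × 0.38854 = 0.07075 m

S_c ≈ 70.7 mm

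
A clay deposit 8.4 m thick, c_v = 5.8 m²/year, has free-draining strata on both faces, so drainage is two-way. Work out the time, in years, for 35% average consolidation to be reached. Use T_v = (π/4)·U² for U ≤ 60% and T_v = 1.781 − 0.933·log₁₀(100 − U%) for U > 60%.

Drainage path length: H_d = H/2 = 4.2 m (double drainage).
U ≤ 60%: T_v = (π/4)·U² = (π/4)×0.35² = 0.096211.
t = T_v·H_d²/c_v = 0.096211×4.2²/5.8 = 0.2926 years.

t ≈ 0.293 years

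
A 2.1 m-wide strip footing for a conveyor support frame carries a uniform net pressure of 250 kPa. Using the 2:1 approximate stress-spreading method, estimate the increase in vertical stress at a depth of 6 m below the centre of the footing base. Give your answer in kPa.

Δσ_z ≈ 64.8 kPa

By the 2:1 method the load spreads at 1 horizontal : 2 vertical, so at depth z the loaded area has grown by z in each plan dimension:
Δσ = qB/(B+z) = 250×2.1/(2.1+6) = 64.815 kPa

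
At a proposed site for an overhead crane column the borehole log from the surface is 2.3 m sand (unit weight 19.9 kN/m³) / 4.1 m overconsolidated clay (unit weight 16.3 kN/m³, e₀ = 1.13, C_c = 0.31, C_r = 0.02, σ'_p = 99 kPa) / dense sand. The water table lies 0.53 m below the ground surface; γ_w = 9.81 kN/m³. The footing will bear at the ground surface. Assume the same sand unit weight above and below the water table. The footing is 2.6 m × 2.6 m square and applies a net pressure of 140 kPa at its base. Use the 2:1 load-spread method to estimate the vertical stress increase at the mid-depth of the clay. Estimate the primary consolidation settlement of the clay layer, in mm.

S_c ≈ 6.44 mm

Mid-depth of clay below the ground surface: z = 2.3 + 4.1/2 = 4.35 m.
Total vertical stress at mid-clay: σ_v = 19.9×2.3 + 16.3×2.05 = 79.185 kPa.
Pore pressure: u = 9.81×(4.35 − 0.53) = 37.474 kPa.
Initial effective stress: σ'_0 = σ_v − u = 79.185 − 37.474 = 41.711 kPa.
Stress increase at mid-clay by the 2:1 spreading method:
Δσ = qBL/((B+z)(L+z)) = 140×2.6×2.6/((2.6+4.35)(2.6+4.35)) = 19.593 kPa
Final effective stress: σ'_f = 41.711 + 19.593 = 61.304 kPa.
σ'_f = 61.304 ≤ σ'_p = 99 kPa, so the clay remains overconsolidated and only the recompression index applies:
S_c = C_r·H/(1+e₀)·log₁₀(σ'_f/σ'_0) = 0.02×4.1/2.13×log₁₀(61.304/41.711)
    = 0.038498 × 0.16724 = 0.006438 m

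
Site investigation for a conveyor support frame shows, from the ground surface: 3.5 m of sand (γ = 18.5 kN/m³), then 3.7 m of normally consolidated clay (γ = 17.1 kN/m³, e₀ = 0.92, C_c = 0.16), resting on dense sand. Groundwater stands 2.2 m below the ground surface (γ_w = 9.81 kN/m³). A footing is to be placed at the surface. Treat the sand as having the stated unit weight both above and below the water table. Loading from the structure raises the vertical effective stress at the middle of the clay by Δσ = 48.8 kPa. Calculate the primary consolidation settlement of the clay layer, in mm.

Mid-depth of clay below the ground surface: z = 3.5 + 3.7/2 = 5.35 m.
Total vertical stress at mid-clay: σ_v = 18.5×3.5 + 17.1×1.85 = 96.385 kPa.
Pore pressure: u = 9.81×(5.35 − 2.2) = 30.902 kPa.
Initial effective stress: σ'_0 = σ_v − u = 96.385 − 30.902 = 65.483 kPa.
Final effective stress: σ'_f = σ'_0 + Δσ = 65.483 + 48.8 = 114.28 kPa.
Normally consolidated clay, so the full stress increment lies on the virgin compression line:
S_c = C_c·H/(1+e₀)·log₁₀(σ'_f/σ'_0) = 0.16×3.7/(1+0.92)×log₁₀(114.28/65.483)
    = 0.30833 × 0.24184 = 0.07457 m

S_c ≈ 74.6 mm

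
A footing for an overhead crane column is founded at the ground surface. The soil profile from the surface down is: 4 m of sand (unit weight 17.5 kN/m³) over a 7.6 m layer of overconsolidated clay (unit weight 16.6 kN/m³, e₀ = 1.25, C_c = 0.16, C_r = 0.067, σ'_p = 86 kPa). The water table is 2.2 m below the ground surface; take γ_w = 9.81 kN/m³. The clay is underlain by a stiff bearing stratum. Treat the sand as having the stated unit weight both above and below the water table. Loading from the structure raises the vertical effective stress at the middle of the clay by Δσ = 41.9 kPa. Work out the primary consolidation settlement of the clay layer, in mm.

S_c ≈ 87.7 mm

Mid-depth of clay below the ground surface: z = 4 + 7.6/2 = 7.8 m.
Total vertical stress at mid-clay: σ_v = 17.5×4 + 16.6×3.8 = 133.08 kPa.
Pore pressure: u = 9.81×(7.8 − 2.2) = 54.936 kPa.
Initial effective stress: σ'_0 = σ_v − u = 133.08 − 54.936 = 78.144 kPa.
Final effective stress: σ'_f = 78.144 + 41.9 = 120.04 kPa.
σ'_f = 120.04 > σ'_p = 86 kPa, so the stress path crosses the preconsolidation pressure — recompression up to σ'_p, then virgin compression beyond:
S_c = H/(1+e₀)·[C_r·log₁₀(σ'_p/σ'_0) + C_c·log₁₀(σ'_f/σ'_p)]
    = 7.6/2.25 × [0.067×log₁₀(86/78.144) + 0.16×log₁₀(120.04/86)]
    = 3.3778 × [0.0027874 + 0.023172] = 0.08769 m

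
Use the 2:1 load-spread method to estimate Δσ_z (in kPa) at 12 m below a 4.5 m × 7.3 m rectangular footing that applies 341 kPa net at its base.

By the 2:1 method the load spreads at 1 horizontal : 2 vertical, so at depth z the loaded area has grown by z in each plan dimension:
Δσ = qBL/((B+z)(L+z)) = 341×4.5×7.3/((4.5+12)(7.3+12)) = 35.176 kPa

Δσ_z ≈ 35.2 kPa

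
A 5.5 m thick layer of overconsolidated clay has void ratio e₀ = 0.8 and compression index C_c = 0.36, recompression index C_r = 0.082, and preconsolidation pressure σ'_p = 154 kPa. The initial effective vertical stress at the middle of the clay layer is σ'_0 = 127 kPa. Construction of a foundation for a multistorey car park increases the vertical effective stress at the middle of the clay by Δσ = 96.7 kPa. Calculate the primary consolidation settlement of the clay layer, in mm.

S_c ≈ 199 mm

Final effective stress: σ'_f = 127 + 96.7 = 223.7 kPa.
σ'_f = 223.7 > σ'_p = 154 kPa, so the stress path crosses the preconsolidation pressure — recompression up to σ'_p, then virgin compression beyond:
S_c = H/(1+e₀)·[C_r·log₁₀(σ'_p/σ'_0) + C_c·log₁₀(σ'_f/σ'_p)]
    = 5.5/1.8 × [0.082×log₁₀(154/127) + 0.36×log₁₀(223.7/154)]
    = 3.0556 × [0.0068648 + 0.058372] = 0.1993 m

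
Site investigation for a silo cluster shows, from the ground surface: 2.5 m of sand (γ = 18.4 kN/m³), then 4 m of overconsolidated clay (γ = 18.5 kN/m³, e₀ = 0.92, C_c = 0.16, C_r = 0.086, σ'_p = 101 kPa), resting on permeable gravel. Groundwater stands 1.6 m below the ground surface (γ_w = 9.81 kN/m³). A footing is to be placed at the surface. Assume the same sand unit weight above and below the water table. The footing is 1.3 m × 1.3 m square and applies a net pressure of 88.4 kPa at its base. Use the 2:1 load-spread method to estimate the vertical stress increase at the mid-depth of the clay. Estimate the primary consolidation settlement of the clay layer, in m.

S_c ≈ 0.00609 m

Mid-depth of clay below the ground surface: z = 2.5 + 4/2 = 4.5 m.
Total vertical stress at mid-clay: σ_v = 18.4×2.5 + 18.5×2 = 83 kPa.
Pore pressure: u = 9.81×(4.5 − 1.6) = 28.449 kPa.
Initial effective stress: σ'_0 = σ_v − u = 83 − 28.449 = 54.551 kPa.
Stress increase at mid-clay by the 2:1 spreading method:
Δσ = qBL/((B+z)(L+z)) = 88.4×1.3×1.3/((1.3+4.5)(1.3+4.5)) = 4.441 kPa
Final effective stress: σ'_f = 54.551 + 4.441 = 58.992 kPa.
σ'_f = 58.992 ≤ σ'_p = 101 kPa, so the clay remains overconsolidated and only the recompression index applies:
S_c = C_r·H/(1+e₀)·log₁₀(σ'_f/σ'_0) = 0.086×4/1.92×log₁₀(58.992/54.551)
    = 0.17916 × 0.03399 = 0.00609 m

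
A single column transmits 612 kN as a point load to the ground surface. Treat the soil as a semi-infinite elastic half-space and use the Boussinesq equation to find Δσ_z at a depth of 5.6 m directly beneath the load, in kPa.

Boussinesq vertical stress below a point load on an elastic half-space:
Δσ_z = 3P/(2πz²) · [1 + (r/z)²]^(−5/2)
r/z = 0/5.6 = 0; [1+(r/z)²]^(−5/2) = 1.
Δσ_z = 3×612/(2π×5.6²) × 1 = 9.3179 × 1 = 9.318 kPa

Δσ_z ≈ 9.32 kPa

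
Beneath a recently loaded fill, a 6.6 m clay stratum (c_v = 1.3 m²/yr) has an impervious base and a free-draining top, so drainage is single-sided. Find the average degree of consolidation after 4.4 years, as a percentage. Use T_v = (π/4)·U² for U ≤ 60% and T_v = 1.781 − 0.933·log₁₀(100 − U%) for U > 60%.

U ≈ 40.9 %

Drainage path length: H_d = H = 6.6 m (single drainage).
T_v = c_v·t/H_d² = 1.3×4.4/6.6² = 0.13131.
T_v = 0.13131 corresponds to the U ≤ 60% branch:
U = √(4T_v/π) = 0.4089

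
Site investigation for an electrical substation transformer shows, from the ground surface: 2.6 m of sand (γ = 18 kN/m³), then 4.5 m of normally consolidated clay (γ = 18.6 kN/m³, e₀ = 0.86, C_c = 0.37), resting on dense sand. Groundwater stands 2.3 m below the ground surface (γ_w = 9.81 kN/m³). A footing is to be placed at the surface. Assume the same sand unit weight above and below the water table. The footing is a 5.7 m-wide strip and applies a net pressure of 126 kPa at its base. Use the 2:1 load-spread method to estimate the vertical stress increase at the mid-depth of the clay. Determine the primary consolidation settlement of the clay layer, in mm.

Mid-depth of clay below the ground surface: z = 2.6 + 4.5/2 = 4.85 m.
Total vertical stress at mid-clay: σ_v = 18×2.6 + 18.6×2.25 = 88.65 kPa.
Pore pressure: u = 9.81×(4.85 − 2.3) = 25.015 kPa.
Initial effective stress: σ'_0 = σ_v − u = 88.65 − 25.015 = 63.635 kPa.
Stress increase at mid-clay by the 2:1 spreading method:
Δσ = qB/(B+z) = 126×5.7/(5.7+4.85) = 68.076 kPa
Final effective stress: σ'_f = σ'_0 + Δσ = 63.635 + 68.076 = 131.71 kPa.
Normally consolidated clay, so the full stress increment lies on the virgin compression line:
S_c = C_c·H/(1+e₀)·log₁₀(σ'_f/σ'_0) = 0.37×4.5/(1+0.86)×log₁₀(131.71/63.635)
    = 0.89516 × 0.31592 = 0.2828 m

S_c ≈ 283 mm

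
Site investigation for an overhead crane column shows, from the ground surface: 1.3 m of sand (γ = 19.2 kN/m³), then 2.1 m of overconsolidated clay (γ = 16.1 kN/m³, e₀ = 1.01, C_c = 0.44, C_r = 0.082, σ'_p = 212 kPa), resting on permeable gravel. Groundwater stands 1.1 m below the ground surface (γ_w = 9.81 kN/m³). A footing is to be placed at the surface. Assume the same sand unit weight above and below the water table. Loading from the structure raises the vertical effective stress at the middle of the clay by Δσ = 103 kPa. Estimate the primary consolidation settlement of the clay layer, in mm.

S_c ≈ 55.8 mm

Mid-depth of clay below the ground surface: z = 1.3 + 2.1/2 = 2.35 m.
Total vertical stress at mid-clay: σ_v = 19.2×1.3 + 16.1×1.05 = 41.865 kPa.
Pore pressure: u = 9.81×(2.35 − 1.1) = 12.263 kPa.
Initial effective stress: σ'_0 = σ_v − u = 41.865 − 12.263 = 29.602 kPa.
Final effective stress: σ'_f = 29.602 + 103 = 132.6 kPa.
σ'_f = 132.6 ≤ σ'_p = 212 kPa, so the clay remains overconsolidated and only the recompression index applies:
S_c = C_r·H/(1+e₀)·log₁₀(σ'_f/σ'_0) = 0.082×2.1/2.01×log₁₀(132.6/29.602)
    = 0.085674 × 0.65122 = 0.05579 m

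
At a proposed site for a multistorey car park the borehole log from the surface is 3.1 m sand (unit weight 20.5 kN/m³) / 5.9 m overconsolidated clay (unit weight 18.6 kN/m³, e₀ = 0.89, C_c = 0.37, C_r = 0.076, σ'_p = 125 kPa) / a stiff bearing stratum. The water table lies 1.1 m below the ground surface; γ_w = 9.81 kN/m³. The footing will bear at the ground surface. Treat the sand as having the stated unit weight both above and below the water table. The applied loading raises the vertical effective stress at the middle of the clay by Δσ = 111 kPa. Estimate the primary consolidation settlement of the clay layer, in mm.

S_c ≈ 245 mm

Mid-depth of clay below the ground surface: z = 3.1 + 5.9/2 = 6.05 m.
Total vertical stress at mid-clay: σ_v = 20.5×3.1 + 18.6×2.95 = 118.42 kPa.
Pore pressure: u = 9.81×(6.05 − 1.1) = 48.56 kPa.
Initial effective stress: σ'_0 = σ_v − u = 118.42 − 48.56 = 69.86 kPa.
Final effective stress: σ'_f = 69.86 + 111 = 180.86 kPa.
σ'_f = 180.86 > σ'_p = 125 kPa, so the stress path crosses the preconsolidation pressure — recompression up to σ'_p, then virgin compression beyond:
S_c = H/(1+e₀)·[C_r·log₁₀(σ'_p/σ'_0) + C_c·log₁₀(σ'_f/σ'_p)]
    = 5.9/1.89 × [0.076×log₁₀(125/69.86) + 0.37×log₁₀(180.86/125)]
    = 3.1217 × [0.019204 + 0.05936] = 0.2453 m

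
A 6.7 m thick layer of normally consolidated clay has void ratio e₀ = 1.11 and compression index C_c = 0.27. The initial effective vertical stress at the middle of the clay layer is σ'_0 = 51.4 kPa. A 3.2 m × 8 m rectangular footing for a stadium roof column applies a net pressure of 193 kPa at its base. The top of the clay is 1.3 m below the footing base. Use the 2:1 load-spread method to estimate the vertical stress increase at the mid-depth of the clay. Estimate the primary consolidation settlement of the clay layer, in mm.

Mid-depth of clay below the footing base: z = 1.3 + 6.7/2 = 4.65 m.
Stress increase at mid-clay by the 2:1 spreading method:
Δσ = qBL/((B+z)(L+z)) = 193×3.2×8/((3.2+4.65)(8+4.65)) = 49.755 kPa
Final effective stress: σ'_f = σ'_0 + Δσ = 51.4 + 49.755 = 101.16 kPa.
Normally consolidated clay, so the full stress increment lies on the virgin compression line:
S_c = C_c·H/(1+e₀)·log₁₀(σ'_f/σ'_0) = 0.27×6.7/(1+1.11)×log₁₀(101.16/51.4)
    = 0.85735 × 0.29405 = 0.2521 m

S_c ≈ 252 mm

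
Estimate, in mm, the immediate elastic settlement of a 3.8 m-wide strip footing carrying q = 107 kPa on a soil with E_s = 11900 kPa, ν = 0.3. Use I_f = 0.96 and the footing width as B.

S_e ≈ 29.8 mm

Immediate (elastic) settlement: S_e = q·B·(1−ν²)/E_s · I_f.
S_e = 107 × 3.8 × (1 − 0.3²) / 11900 × 0.96
    = 107 × 3.8 × 0.91 / 11900 × 0.96
    = 0.02985 m = 29.85 mm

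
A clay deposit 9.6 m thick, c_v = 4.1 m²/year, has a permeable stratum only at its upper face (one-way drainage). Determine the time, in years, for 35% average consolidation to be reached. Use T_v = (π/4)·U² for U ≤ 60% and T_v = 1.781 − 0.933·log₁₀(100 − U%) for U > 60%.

t ≈ 2.16 years

Drainage path length: H_d = H = 9.6 m (single drainage).
U ≤ 60%: T_v = (π/4)·U² = (π/4)×0.35² = 0.096211.
t = T_v·H_d²/c_v = 0.096211×9.6²/4.1 = 2.163 years.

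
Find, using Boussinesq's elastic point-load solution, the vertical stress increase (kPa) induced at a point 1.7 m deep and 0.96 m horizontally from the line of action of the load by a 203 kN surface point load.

Boussinesq vertical stress below a point load on an elastic half-space:
Δσ_z = 3P/(2πz²) · [1 + (r/z)²]^(−5/2)
r/z = 0.96/1.7 = 0.56471; [1+(r/z)²]^(−5/2) = 0.50058.
Δσ_z = 3×203/(2π×1.7²) × 0.50058 = 33.538 × 0.50058 = 16.79 kPa

Δσ_z ≈ 16.8 kPa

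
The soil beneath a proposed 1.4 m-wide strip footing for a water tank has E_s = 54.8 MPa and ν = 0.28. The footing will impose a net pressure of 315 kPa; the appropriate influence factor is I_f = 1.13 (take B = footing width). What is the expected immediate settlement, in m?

S_e ≈ 0.00838 m

Immediate (elastic) settlement: S_e = q·B·(1−ν²)/E_s · I_f.
E_s = 54.8 MPa = 54800 kPa.
S_e = 315 × 1.4 × (1 − 0.28²) / 54800 × 1.13
    = 315 × 1.4 × 0.9216 / 54800 × 1.13
    = 0.008381 m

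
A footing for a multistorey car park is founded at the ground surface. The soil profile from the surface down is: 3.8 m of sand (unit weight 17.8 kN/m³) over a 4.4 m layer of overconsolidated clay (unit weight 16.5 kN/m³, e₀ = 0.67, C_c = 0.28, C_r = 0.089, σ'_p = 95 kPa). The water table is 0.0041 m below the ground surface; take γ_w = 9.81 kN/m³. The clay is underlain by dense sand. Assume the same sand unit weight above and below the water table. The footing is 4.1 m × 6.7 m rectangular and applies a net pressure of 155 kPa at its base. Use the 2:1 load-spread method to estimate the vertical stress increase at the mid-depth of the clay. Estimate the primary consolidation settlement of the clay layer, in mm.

S_c ≈ 56.2 mm

Mid-depth of clay below the ground surface: z = 3.8 + 4.4/2 = 6 m.
Total vertical stress at mid-clay: σ_v = 17.8×3.8 + 16.5×2.2 = 103.94 kPa.
Pore pressure: u = 9.81×(6 − 0.0041) = 58.821 kPa.
Initial effective stress: σ'_0 = σ_v − u = 103.94 − 58.821 = 45.119 kPa.
Stress increase at mid-clay by the 2:1 spreading method:
Δσ = qBL/((B+z)(L+z)) = 155×4.1×6.7/((4.1+6)(6.7+6)) = 33.194 kPa
Final effective stress: σ'_f = 45.119 + 33.194 = 78.313 kPa.
σ'_f = 78.313 ≤ σ'_p = 95 kPa, so the clay remains overconsolidated and only the recompression index applies:
S_c = C_r·H/(1+e₀)·log₁₀(σ'_f/σ'_0) = 0.089×4.4/1.67×log₁₀(78.313/45.119)
    = 0.23449 × 0.23947 = 0.05615 m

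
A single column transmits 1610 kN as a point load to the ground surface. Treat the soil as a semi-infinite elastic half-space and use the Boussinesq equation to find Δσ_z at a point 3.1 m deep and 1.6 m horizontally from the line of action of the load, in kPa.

Boussinesq vertical stress below a point load on an elastic half-space:
Δσ_z = 3P/(2πz²) · [1 + (r/z)²]^(−5/2)
r/z = 1.6/3.1 = 0.51613; [1+(r/z)²]^(−5/2) = 0.55409.
Δσ_z = 3×1610/(2π×3.1²) × 0.55409 = 79.992 × 0.55409 = 44.32 kPa

Δσ_z ≈ 44.3 kPa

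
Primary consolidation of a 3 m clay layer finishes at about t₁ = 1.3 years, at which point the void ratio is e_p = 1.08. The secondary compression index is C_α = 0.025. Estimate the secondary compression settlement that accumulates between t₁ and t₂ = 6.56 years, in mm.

S_s ≈ 25.3 mm

Secondary compression: S_s = C_α·H/(1+e_p)·log₁₀(t₂/t₁)
S_s = 0.025×3/(1+1.08)×log₁₀(6.56/1.3)
    = 0.03606 × 0.703 = 0.02535 m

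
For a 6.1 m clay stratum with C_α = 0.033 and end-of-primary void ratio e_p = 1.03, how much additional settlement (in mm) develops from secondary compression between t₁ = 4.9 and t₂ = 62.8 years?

Secondary compression: S_s = C_α·H/(1+e_p)·log₁₀(t₂/t₁)
S_s = 0.033×6.1/(1+1.03)×log₁₀(62.8/4.9)
    = 0.09916 × 1.108 = 0.1098 m

S_s ≈ 110 mm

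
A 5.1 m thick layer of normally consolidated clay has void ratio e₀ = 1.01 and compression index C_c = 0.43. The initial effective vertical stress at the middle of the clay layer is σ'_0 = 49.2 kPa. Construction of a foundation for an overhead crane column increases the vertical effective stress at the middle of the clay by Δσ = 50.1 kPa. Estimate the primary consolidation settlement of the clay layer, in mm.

S_c ≈ 333 mm

Final effective stress: σ'_f = σ'_0 + Δσ = 49.2 + 50.1 = 99.3 kPa.
Normally consolidated clay, so the full stress increment lies on the virgin compression line:
S_c = C_c·H/(1+e₀)·log₁₀(σ'_f/σ'_0) = 0.43×5.1/(1+1.01)×log₁₀(99.3/49.2)
    = 1.091 × 0.30498 = 0.3327 m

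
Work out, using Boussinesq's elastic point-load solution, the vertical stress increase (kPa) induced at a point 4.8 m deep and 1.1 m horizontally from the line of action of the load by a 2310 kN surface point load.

Boussinesq vertical stress below a point load on an elastic half-space:
Δσ_z = 3P/(2πz²) · [1 + (r/z)²]^(−5/2)
r/z = 1.1/4.8 = 0.22917; [1+(r/z)²]^(−5/2) = 0.87989.
Δσ_z = 3×2310/(2π×4.8²) × 0.87989 = 47.871 × 0.87989 = 42.12 kPa

Δσ_z ≈ 42.1 kPa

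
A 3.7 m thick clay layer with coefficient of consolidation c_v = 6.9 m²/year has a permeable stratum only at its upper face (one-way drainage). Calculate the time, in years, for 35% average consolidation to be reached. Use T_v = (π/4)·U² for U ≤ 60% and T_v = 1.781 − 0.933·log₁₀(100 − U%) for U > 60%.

t ≈ 0.191 years

Drainage path length: H_d = H = 3.7 m (single drainage).
U ≤ 60%: T_v = (π/4)·U² = (π/4)×0.35² = 0.096211.
t = T_v·H_d²/c_v = 0.096211×3.7²/6.9 = 0.1909 years.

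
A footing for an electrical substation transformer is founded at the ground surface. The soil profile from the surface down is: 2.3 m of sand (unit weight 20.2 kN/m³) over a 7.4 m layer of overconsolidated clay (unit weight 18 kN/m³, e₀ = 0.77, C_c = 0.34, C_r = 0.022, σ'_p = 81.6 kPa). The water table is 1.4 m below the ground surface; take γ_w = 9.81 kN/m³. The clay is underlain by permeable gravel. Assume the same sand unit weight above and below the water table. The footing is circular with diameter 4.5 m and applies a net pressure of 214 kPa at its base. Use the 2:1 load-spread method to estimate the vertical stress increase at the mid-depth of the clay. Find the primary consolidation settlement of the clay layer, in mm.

S_c ≈ 176 mm

Mid-depth of clay below the ground surface: z = 2.3 + 7.4/2 = 6 m.
Total vertical stress at mid-clay: σ_v = 20.2×2.3 + 18×3.7 = 113.06 kPa.
Pore pressure: u = 9.81×(6 − 1.4) = 45.126 kPa.
Initial effective stress: σ'_0 = σ_v − u = 113.06 − 45.126 = 67.934 kPa.
Stress increase at mid-clay by the 2:1 spreading method:
Δσ ≈ qD²/(D+z)² = 214×4.5²/(4.5+6)² = 39.306 kPa
Final effective stress: σ'_f = 67.934 + 39.306 = 107.24 kPa.
σ'_f = 107.24 > σ'_p = 81.6 kPa, so the stress path crosses the preconsolidation pressure — recompression up to σ'_p, then virgin compression beyond:
S_c = H/(1+e₀)·[C_r·log₁₀(σ'_p/σ'_0) + C_c·log₁₀(σ'_f/σ'_p)]
    = 7.4/1.77 × [0.022×log₁₀(81.6/67.934) + 0.34×log₁₀(107.24/81.6)]
    = 4.1808 × [0.0017513 + 0.040347] = 0.176 m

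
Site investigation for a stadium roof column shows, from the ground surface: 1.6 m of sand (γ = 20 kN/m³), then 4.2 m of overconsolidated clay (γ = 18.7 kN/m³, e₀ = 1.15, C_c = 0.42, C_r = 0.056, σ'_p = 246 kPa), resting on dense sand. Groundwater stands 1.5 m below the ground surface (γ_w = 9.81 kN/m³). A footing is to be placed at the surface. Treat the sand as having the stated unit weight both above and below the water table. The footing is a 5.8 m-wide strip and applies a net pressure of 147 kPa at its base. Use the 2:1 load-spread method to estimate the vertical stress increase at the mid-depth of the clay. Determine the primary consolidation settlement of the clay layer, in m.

S_c ≈ 0.049 m

Mid-depth of clay below the ground surface: z = 1.6 + 4.2/2 = 3.7 m.
Total vertical stress at mid-clay: σ_v = 20×1.6 + 18.7×2.1 = 71.27 kPa.
Pore pressure: u = 9.81×(3.7 − 1.5) = 21.582 kPa.
Initial effective stress: σ'_0 = σ_v − u = 71.27 − 21.582 = 49.688 kPa.
Stress increase at mid-clay by the 2:1 spreading method:
Δσ = qB/(B+z) = 147×5.8/(5.8+3.7) = 89.747 kPa
Final effective stress: σ'_f = 49.688 + 89.747 = 139.44 kPa.
σ'_f = 139.44 ≤ σ'_p = 246 kPa, so the clay remains overconsolidated and only the recompression index applies:
S_c = C_r·H/(1+e₀)·log₁₀(σ'_f/σ'_0) = 0.056×4.2/2.15×log₁₀(139.44/49.688)
    = 0.1094 × 0.44814 = 0.04902 m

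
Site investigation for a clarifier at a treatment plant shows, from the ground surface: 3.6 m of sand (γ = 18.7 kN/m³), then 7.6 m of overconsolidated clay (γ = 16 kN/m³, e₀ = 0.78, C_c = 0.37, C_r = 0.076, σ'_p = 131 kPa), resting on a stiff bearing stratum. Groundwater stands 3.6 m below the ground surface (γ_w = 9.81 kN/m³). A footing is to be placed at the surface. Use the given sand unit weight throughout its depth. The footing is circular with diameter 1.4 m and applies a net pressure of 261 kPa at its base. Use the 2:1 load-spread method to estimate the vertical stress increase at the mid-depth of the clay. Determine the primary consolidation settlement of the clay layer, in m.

S_c ≈ 0.00989 m

Mid-depth of clay below the ground surface: z = 3.6 + 7.6/2 = 7.4 m.
Total vertical stress at mid-clay: σ_v = 18.7×3.6 + 16×3.8 = 128.12 kPa.
Pore pressure: u = 9.81×(7.4 − 3.6) = 37.278 kPa.
Initial effective stress: σ'_0 = σ_v − u = 128.12 − 37.278 = 90.842 kPa.
Stress increase at mid-clay by the 2:1 spreading method:
Δσ ≈ qD²/(D+z)² = 261×1.4²/(1.4+7.4)² = 6.6059 kPa
Final effective stress: σ'_f = 90.842 + 6.6059 = 97.448 kPa.
σ'_f = 97.448 ≤ σ'_p = 131 kPa, so the clay remains overconsolidated and only the recompression index applies:
S_c = C_r·H/(1+e₀)·log₁₀(σ'_f/σ'_0) = 0.076×7.6/1.78×log₁₀(97.448/90.842)
    = 0.3245 × 0.030486 = 0.009893 m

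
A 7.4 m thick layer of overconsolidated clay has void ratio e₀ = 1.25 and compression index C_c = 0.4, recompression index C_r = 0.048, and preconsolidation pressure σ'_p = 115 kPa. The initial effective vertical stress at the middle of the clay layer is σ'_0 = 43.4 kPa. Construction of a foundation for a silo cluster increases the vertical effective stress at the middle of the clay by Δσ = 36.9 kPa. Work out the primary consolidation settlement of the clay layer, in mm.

S_c ≈ 42.2 mm

Final effective stress: σ'_f = 43.4 + 36.9 = 80.3 kPa.
σ'_f = 80.3 ≤ σ'_p = 115 kPa, so the clay remains overconsolidated and only the recompression index applies:
S_c = C_r·H/(1+e₀)·log₁₀(σ'_f/σ'_0) = 0.048×7.4/2.25×log₁₀(80.3/43.4)
    = 0.15787 × 0.26723 = 0.04219 m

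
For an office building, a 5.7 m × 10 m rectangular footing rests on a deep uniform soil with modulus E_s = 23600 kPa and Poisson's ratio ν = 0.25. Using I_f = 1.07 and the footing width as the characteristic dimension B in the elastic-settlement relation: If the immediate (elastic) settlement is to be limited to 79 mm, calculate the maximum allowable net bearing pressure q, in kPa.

q ≈ 326 kPa

S_e = q·B·(1−ν²)/E_s · I_f  ⇒  q = S_e·E_s / (B·(1−ν²)·I_f).
q = 0.079 × 23600 / (5.7 × 0.9375 × 1.07) = 326.1 kPa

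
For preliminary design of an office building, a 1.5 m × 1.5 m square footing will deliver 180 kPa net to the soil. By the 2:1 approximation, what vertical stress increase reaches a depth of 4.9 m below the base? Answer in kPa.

Δσ_z ≈ 9.89 kPa

By the 2:1 method the load spreads at 1 horizontal : 2 vertical, so at depth z the loaded area has grown by z in each plan dimension:
Δσ = qBL/((B+z)(L+z)) = 180×1.5×1.5/((1.5+4.9)(1.5+4.9)) = 9.8877 kPa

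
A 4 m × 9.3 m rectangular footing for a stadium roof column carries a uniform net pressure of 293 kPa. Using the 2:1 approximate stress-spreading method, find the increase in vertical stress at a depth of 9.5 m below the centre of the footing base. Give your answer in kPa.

By the 2:1 method the load spreads at 1 horizontal : 2 vertical, so at depth z the loaded area has grown by z in each plan dimension:
Δσ = qBL/((B+z)(L+z)) = 293×4×9.3/((4+9.5)(9.3+9.5)) = 42.946 kPa

Δσ_z ≈ 42.9 kPa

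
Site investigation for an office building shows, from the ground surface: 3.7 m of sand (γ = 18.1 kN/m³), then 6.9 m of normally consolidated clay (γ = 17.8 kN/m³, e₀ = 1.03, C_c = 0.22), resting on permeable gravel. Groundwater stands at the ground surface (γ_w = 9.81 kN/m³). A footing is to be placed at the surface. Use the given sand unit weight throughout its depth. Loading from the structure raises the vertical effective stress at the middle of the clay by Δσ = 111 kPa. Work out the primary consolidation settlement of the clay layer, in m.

S_c ≈ 0.346 m

Mid-depth of clay below the ground surface: z = 3.7 + 6.9/2 = 7.15 m.
Total vertical stress at mid-clay: σ_v = 18.1×3.7 + 17.8×3.45 = 128.38 kPa.
Pore pressure: u = 9.81×(7.15 − 0) = 70.142 kPa.
Initial effective stress: σ'_0 = σ_v − u = 128.38 − 70.142 = 58.238 kPa.
Final effective stress: σ'_f = σ'_0 + Δσ = 58.238 + 111 = 169.24 kPa.
Normally consolidated clay, so the full stress increment lies on the virgin compression line:
S_c = C_c·H/(1+e₀)·log₁₀(σ'_f/σ'_0) = 0.22×6.9/(1+1.03)×log₁₀(169.24/58.238)
    = 0.74778 × 0.4633 = 0.3464 m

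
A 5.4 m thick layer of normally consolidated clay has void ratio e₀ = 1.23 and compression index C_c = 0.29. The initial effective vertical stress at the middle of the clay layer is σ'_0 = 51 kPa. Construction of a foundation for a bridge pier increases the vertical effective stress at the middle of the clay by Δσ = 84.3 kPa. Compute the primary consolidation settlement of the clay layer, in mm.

Final effective stress: σ'_f = σ'_0 + Δσ = 51 + 84.3 = 135.3 kPa.
Normally consolidated clay, so the full stress increment lies on the virgin compression line:
S_c = C_c·H/(1+e₀)·log₁₀(σ'_f/σ'_0) = 0.29×5.4/(1+1.23)×log₁₀(135.3/51)
    = 0.70224 × 0.42373 = 0.2976 m

S_c ≈ 298 mm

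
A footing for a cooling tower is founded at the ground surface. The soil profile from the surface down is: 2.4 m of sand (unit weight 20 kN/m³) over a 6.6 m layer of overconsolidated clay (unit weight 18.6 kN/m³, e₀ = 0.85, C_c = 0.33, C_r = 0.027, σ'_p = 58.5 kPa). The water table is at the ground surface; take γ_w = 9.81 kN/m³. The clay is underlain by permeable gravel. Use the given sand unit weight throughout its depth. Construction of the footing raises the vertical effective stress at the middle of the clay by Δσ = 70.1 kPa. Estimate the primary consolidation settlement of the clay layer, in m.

S_c ≈ 0.386 m

Mid-depth of clay below the ground surface: z = 2.4 + 6.6/2 = 5.7 m.
Total vertical stress at mid-clay: σ_v = 20×2.4 + 18.6×3.3 = 109.38 kPa.
Pore pressure: u = 9.81×(5.7 − 0) = 55.917 kPa.
Initial effective stress: σ'_0 = σ_v − u = 109.38 − 55.917 = 53.463 kPa.
Final effective stress: σ'_f = 53.463 + 70.1 = 123.56 kPa.
σ'_f = 123.56 > σ'_p = 58.5 kPa, so the stress path crosses the preconsolidation pressure — recompression up to σ'_p, then virgin compression beyond:
S_c = H/(1+e₀)·[C_r·log₁₀(σ'_p/σ'_0) + C_c·log₁₀(σ'_f/σ'_p)]
    = 6.6/1.85 × [0.027×log₁₀(58.5/53.463) + 0.33×log₁₀(123.56/58.5)]
    = 3.5676 × [0.0010558 + 0.10716] = 0.3861 m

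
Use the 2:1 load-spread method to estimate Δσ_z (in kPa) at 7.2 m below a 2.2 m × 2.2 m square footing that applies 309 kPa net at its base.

By the 2:1 method the load spreads at 1 horizontal : 2 vertical, so at depth z the loaded area has grown by z in each plan dimension:
Δσ = qBL/((B+z)(L+z)) = 309×2.2×2.2/((2.2+7.2)(2.2+7.2)) = 16.926 kPa

Δσ_z ≈ 16.9 kPa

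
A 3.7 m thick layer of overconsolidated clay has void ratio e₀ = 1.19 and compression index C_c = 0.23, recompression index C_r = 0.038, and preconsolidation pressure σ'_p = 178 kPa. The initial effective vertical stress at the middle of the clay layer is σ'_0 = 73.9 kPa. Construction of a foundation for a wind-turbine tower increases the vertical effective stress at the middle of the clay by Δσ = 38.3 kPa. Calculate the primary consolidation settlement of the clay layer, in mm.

S_c ≈ 11.6 mm

Final effective stress: σ'_f = 73.9 + 38.3 = 112.2 kPa.
σ'_f = 112.2 ≤ σ'_p = 178 kPa, so the clay remains overconsolidated and only the recompression index applies:
S_c = C_r·H/(1+e₀)·log₁₀(σ'_f/σ'_0) = 0.038×3.7/2.19×log₁₀(112.2/73.9)
    = 0.064201 × 0.18135 = 0.01164 m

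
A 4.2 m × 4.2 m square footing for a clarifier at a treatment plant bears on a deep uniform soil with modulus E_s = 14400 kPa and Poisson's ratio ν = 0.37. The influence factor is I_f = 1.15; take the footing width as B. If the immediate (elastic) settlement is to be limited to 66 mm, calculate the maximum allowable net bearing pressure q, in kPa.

q ≈ 228 kPa

S_e = q·B·(1−ν²)/E_s · I_f  ⇒  q = S_e·E_s / (B·(1−ν²)·I_f).
q = 0.066 × 14400 / (4.2 × 0.8631 × 1.15) = 228 kPa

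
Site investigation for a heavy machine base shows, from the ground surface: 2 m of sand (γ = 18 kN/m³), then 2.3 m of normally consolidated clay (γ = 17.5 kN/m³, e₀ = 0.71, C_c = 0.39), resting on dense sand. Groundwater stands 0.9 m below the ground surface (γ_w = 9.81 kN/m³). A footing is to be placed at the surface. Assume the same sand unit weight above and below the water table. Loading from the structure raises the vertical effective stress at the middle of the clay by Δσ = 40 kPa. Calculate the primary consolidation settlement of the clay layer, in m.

S_c ≈ 0.177 m

Mid-depth of clay below the ground surface: z = 2 + 2.3/2 = 3.15 m.
Total vertical stress at mid-clay: σ_v = 18×2 + 17.5×1.15 = 56.125 kPa.
Pore pressure: u = 9.81×(3.15 − 0.9) = 22.073 kPa.
Initial effective stress: σ'_0 = σ_v − u = 56.125 − 22.073 = 34.052 kPa.
Final effective stress: σ'_f = σ'_0 + Δσ = 34.052 + 40 = 74.052 kPa.
Normally consolidated clay, so the full stress increment lies on the virgin compression line:
S_c = C_c·H/(1+e₀)·log₁₀(σ'_f/σ'_0) = 0.39×2.3/(1+0.71)×log₁₀(74.052/34.052)
    = 0.52456 × 0.33739 = 0.177 m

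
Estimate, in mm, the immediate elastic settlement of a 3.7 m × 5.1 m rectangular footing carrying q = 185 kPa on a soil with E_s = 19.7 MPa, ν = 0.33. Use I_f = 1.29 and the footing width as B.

Immediate (elastic) settlement: S_e = q·B·(1−ν²)/E_s · I_f.
E_s = 19.7 MPa = 19700 kPa.
S_e = 185 × 3.7 × (1 − 0.33²) / 19700 × 1.29
    = 185 × 3.7 × 0.8911 / 19700 × 1.29
    = 0.03994 m = 39.94 mm

S_e ≈ 39.9 mm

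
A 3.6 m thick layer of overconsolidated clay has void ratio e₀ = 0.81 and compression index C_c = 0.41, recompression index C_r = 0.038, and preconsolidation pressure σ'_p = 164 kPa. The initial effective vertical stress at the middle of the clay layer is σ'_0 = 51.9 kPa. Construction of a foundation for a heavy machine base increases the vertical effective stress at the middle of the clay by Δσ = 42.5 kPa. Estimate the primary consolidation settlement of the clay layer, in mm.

S_c ≈ 19.6 mm

Final effective stress: σ'_f = 51.9 + 42.5 = 94.4 kPa.
σ'_f = 94.4 ≤ σ'_p = 164 kPa, so the clay remains overconsolidated and only the recompression index applies:
S_c = C_r·H/(1+e₀)·log₁₀(σ'_f/σ'_0) = 0.038×3.6/1.81×log₁₀(94.4/51.9)
    = 0.075582 × 0.2598 = 0.01964 m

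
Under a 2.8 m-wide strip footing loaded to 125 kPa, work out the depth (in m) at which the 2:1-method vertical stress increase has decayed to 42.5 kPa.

2:1 spreading — at depth z the loaded area has grown by z in each plan dimension:
qB/(B+z) = Δσ_z ⇒ z = qB/Δσ_z − B = 125×2.8/42.5 − 2.8 = 5.435 m

z ≈ 5.44 m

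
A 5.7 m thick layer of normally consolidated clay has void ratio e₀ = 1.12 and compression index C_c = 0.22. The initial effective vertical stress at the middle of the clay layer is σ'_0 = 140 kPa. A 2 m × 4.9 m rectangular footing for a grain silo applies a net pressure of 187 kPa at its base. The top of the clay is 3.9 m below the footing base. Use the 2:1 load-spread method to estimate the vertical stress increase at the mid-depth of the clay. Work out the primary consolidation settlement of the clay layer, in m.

S_c ≈ 0.031 m

Mid-depth of clay below the footing base: z = 3.9 + 5.7/2 = 6.75 m.
Stress increase at mid-clay by the 2:1 spreading method:
Δσ = qBL/((B+z)(L+z)) = 187×2×4.9/((2+6.75)(4.9+6.75)) = 17.978 kPa
Final effective stress: σ'_f = σ'_0 + Δσ = 140 + 17.978 = 157.98 kPa.
Normally consolidated clay, so the full stress increment lies on the virgin compression line:
S_c = C_c·H/(1+e₀)·log₁₀(σ'_f/σ'_0) = 0.22×5.7/(1+1.12)×log₁₀(157.98/140)
    = 0.59151 × 0.052474 = 0.03104 m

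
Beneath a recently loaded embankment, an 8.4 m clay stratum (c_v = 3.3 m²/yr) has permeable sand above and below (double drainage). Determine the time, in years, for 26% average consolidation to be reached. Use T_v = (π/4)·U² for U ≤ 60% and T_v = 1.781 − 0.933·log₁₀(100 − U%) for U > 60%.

Drainage path length: H_d = H/2 = 4.2 m (double drainage).
U ≤ 60%: T_v = (π/4)·U² = (π/4)×0.26² = 0.053093.
t = T_v·H_d²/c_v = 0.053093×4.2²/3.3 = 0.2838 years.

t ≈ 0.284 years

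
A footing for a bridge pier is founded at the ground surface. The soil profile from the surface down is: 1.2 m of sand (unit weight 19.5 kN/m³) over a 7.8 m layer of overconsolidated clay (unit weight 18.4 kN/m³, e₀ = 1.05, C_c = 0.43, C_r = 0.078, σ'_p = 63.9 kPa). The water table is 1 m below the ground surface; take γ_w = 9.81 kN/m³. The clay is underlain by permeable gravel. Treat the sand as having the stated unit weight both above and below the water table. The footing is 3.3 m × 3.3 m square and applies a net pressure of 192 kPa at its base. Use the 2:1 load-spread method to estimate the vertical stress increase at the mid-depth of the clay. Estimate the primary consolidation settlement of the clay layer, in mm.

Mid-depth of clay below the ground surface: z = 1.2 + 7.8/2 = 5.1 m.
Total vertical stress at mid-clay: σ_v = 19.5×1.2 + 18.4×3.9 = 95.16 kPa.
Pore pressure: u = 9.81×(5.1 − 1) = 40.221 kPa.
Initial effective stress: σ'_0 = σ_v − u = 95.16 − 40.221 = 54.939 kPa.
Stress increase at mid-clay by the 2:1 spreading method:
Δσ = qBL/((B+z)(L+z)) = 192×3.3×3.3/((3.3+5.1)(3.3+5.1)) = 29.633 kPa
Final effective stress: σ'_f = 54.939 + 29.633 = 84.572 kPa.
σ'_f = 84.572 > σ'_p = 63.9 kPa, so the stress path crosses the preconsolidation pressure — recompression up to σ'_p, then virgin compression beyond:
S_c = H/(1+e₀)·[C_r·log₁₀(σ'_p/σ'_0) + C_c·log₁₀(σ'_f/σ'_p)]
    = 7.8/2.05 × [0.078×log₁₀(63.9/54.939) + 0.43×log₁₀(84.572/63.9)]
    = 3.8049 × [0.0051184 + 0.052342] = 0.2186 m

S_c ≈ 219 mm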